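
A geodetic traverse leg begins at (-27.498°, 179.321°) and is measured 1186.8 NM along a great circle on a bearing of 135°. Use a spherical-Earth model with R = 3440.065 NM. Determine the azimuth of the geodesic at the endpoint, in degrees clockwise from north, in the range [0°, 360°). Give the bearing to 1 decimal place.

Central angle δ = d/R = 0.344993 rad.
Converting: φ₁ = -0.479931 rad, θ = 2.356194 rad.
sin φ₂ = sin φ₁ cos δ + cos φ₁ sin δ cos θ = (-0.461718)(0.941078) + (0.887027)(0.338191)(-0.707107) = -0.646633
φ₂ = asin(-0.646633) = -0.703162 rad = -40.288°.
For the longitude increment, Δλ = atan2( sin θ sin δ cos φ₁, cos δ − sin φ₁ sin φ₂ ) = atan2(0.212121, 0.642516) = 18.270°.
λ₂ = 179.321° + 18.270° = 197.591°, normalized to (−180°, 180°] → -162.409°.
The forward bearing on arrival equals the back-azimuth from the destination plus 180°.
Back-azimuth from P₂ (-40.3°, -162.4°) to P₁ (-27.5°, 179.3°), with Δλ' = λ₁ − λ₂ = 341.7°: atan2( sin Δλ' cos φ₁ , cos φ₂ sin φ₁ − sin φ₂ cos φ₁ cos Δλ' ) = 304.7°.
Final bearing = (304.7° + 180°) mod 360° = 124.7°.

final bearing 124.7°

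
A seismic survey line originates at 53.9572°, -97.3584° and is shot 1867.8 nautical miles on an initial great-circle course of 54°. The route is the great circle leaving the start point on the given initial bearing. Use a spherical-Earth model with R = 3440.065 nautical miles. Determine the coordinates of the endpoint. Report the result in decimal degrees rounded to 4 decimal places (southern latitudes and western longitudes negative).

latitude 60.5728°, longitude -39.0639°

Central angle δ = d/R = 0.542955 rad.
Start latitude φ₁ = 0.941731 rad; initial bearing θ = 0.942478 rad.
Destination latitude: φ₂ = arcsin( sin φ₁ cos δ + cos φ₁ sin δ cos θ ) = arcsin(0.870981) = 60.5728°.
Then Δλ = atan2(0.245943, 0.151930) = 1.017430 rad, from sin θ sin δ cos φ₁ over cos δ − sin φ₁ sin φ₂.
λ₂ = -97.3584° + 58.2945° = -39.0639°.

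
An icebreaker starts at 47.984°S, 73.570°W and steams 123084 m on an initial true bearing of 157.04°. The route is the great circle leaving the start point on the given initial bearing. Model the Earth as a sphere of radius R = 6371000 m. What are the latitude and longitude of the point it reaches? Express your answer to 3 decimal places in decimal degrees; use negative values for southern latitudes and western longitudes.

latitude -49.001°, longitude -72.912°

Central angle δ = d/R = 0.019319 rad.
Converting: φ₁ = -0.837479 rad, θ = 2.740865 rad.
Destination latitude: φ₂ = arcsin( sin φ₁ cos δ + cos φ₁ sin δ cos θ ) = arcsin(-0.754725) = -49.001°.
Δλ = atan2( sin θ sin δ cos φ₁ , cos δ − sin φ₁ sin φ₂ ) = atan2(0.005044, 0.439084) = 0.011487 rad = 0.658°.
λ₂ = λ₁ + Δλ = -72.912°.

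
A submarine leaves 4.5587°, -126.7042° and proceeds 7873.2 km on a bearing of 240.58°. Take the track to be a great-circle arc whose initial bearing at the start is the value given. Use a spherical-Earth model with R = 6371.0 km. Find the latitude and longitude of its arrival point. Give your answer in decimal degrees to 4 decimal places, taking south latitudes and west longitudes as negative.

latitude -25.8681°, longitude 167.2001°

δ = 7873.2/6371 = 1.235787 rad (70.8054°).
Start latitude φ₁ = 0.079564 rad; initial bearing θ = 4.198913 rad.
Applying the spherical law of cosines for sides, sin φ₂ = sin φ₁ cos δ + cos φ₁ sin δ cos θ = -0.436301, so φ₂ = -25.8681°.
For the longitude increment, Δλ = atan2( sin θ sin δ cos φ₁, cos δ − sin φ₁ sin φ₂ ) = atan2(-0.820016, 0.363455) = -66.0957°.
λ₂ = -126.7042° + -66.0957° = -192.7999°, normalized to (−180°, 180°] → 167.2001°.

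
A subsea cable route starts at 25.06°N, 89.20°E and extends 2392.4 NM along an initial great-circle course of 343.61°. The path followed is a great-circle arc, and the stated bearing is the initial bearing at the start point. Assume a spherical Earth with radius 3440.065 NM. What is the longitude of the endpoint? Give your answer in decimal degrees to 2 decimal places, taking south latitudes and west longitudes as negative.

longitude 66.64°

The arc subtends δ = 2392.4/3440.065 = 0.695452 rad at the centre.
Start latitude φ₁ = 0.437380 rad; initial bearing θ = 5.997126 rad.
Applying the spherical law of cosines for sides, sin φ₂ = sin φ₁ cos δ + cos φ₁ sin δ cos θ = 0.882030, so φ₂ = 61.89°.
Δλ = atan2( sin θ sin δ cos φ₁ , cos δ − sin φ₁ sin φ₂ ) = atan2(-0.163779, 0.394165) = -0.393803 rad = -22.56°.
λ₂ = 89.20° + -22.56° = 66.64°.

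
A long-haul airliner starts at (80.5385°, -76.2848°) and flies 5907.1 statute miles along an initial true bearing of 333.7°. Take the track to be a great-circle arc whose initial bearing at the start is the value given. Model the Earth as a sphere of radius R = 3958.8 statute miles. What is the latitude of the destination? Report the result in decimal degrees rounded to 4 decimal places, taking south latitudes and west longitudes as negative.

δ = 5907.1/3958.8 = 1.492144 rad (85.4936°).
Converting: φ₁ = 1.405662 rad, θ = 5.824164 rad.
Applying the spherical law of cosines for sides, sin φ₂ = sin φ₁ cos δ + cos φ₁ sin δ cos θ = 0.224415, so φ₂ = 12.9685°.
For the longitude increment, Δλ = atan2( sin θ sin δ cos φ₁, cos δ − sin φ₁ sin φ₂ ) = atan2(-0.072609, -0.142791) = -153.0468°.
λ₂ = -76.2848° + -153.0468° = -229.3316°, normalized to (−180°, 180°] → 130.6684°.

latitude 12.9685°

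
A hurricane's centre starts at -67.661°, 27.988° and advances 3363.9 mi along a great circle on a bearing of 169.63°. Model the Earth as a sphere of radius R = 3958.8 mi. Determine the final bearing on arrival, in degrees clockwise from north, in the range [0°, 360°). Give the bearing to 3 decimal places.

final bearing 8.685°

δ = 3363.9/3958.8 = 0.849727 rad (48.6858°).
With φ₁ = -67.661° = -1.180907 rad and θ = 169.63° = 2.960602 rad:
Destination latitude: φ₂ = arcsin( sin φ₁ cos δ + cos φ₁ sin δ cos θ ) = arcsin(-0.891461) = -63.057°.
Then Δλ = atan2(0.051388, -0.164370) = 2.838584 rad, from sin θ sin δ cos φ₁ over cos δ − sin φ₁ sin φ₂.
λ₂ = 27.988° + 162.639° = 190.627°, normalized to (−180°, 180°] → -169.373°.
The forward bearing on arrival equals the back-azimuth from the destination plus 180°.
Back-azimuth from P₂ (-63.057°, -169.373°) to P₁ (-67.661°, 27.988°), with Δλ' = λ₁ − λ₂ = 197.361°: atan2( sin Δλ' cos φ₁ , cos φ₂ sin φ₁ − sin φ₂ cos φ₁ cos Δλ' ) = 188.685°.
Final bearing = (188.685° + 180°) mod 360° = 8.685°.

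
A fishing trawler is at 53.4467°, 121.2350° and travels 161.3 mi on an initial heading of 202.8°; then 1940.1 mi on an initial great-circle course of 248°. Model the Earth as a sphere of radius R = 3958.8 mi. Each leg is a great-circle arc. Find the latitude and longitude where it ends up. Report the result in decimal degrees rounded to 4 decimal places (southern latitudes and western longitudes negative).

latitude 35.3208°, longitude 87.4537°

Apply the spherical direct solution leg by leg, carrying full precision between legs.
Leg 1: from (53.4467°, 121.2350°), δ = 161.3/3958.8 = 0.040745 rad, θ = 202.8° → φ = 51.2855°, λ = 119.7888°.
Leg 2: from (51.2855°, 119.7888°), δ = 1940.1/3958.8 = 0.490073 rad, θ = 248° → φ = 35.3208°, λ = 87.4537°.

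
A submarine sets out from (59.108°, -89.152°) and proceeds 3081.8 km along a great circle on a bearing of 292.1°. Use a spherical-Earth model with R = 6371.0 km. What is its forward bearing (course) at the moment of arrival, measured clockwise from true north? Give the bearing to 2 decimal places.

Angular distance δ = d/R = 3081.8 / 6371 = 0.483723 rad.
Converting: φ₁ = 1.031629 rad, θ = 5.098107 rad.
Destination latitude: φ₂ = arcsin( sin φ₁ cos δ + cos φ₁ sin δ cos θ ) = arcsin(0.849517) = 58.159°.
Then Δλ = atan2(-0.221238, 0.156267) = -0.955832 rad, from sin θ sin δ cos φ₁ over cos δ − sin φ₁ sin φ₂.
λ₂ = λ₁ + Δλ = -143.917°.
The forward bearing on arrival equals the back-azimuth from the destination plus 180°.
Back-azimuth from P₂ (58.16°, -143.92°) to P₁ (59.11°, -89.15°), with Δλ' = λ₁ − λ₂ = 54.77°: atan2( sin Δλ' cos φ₁ , cos φ₂ sin φ₁ − sin φ₂ cos φ₁ cos Δλ' ) = 64.38°.
Final bearing = (64.38° + 180°) mod 360° = 244.38°.

final bearing 244.38°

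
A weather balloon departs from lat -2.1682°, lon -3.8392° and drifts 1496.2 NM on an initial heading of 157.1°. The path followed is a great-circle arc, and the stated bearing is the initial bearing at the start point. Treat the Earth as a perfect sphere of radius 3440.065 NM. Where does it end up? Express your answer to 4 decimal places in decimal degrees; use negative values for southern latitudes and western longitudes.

latitude -24.9720°, longitude 6.5810°

The arc subtends δ = 1496.2/3440.065 = 0.434934 rad at the centre.
Start latitude φ₁ = -0.037842 rad; initial bearing θ = 2.741912 rad.
Applying the spherical law of cosines for sides, sin φ₂ = sin φ₁ cos δ + cos φ₁ sin δ cos θ = -0.422175, so φ₂ = -24.9720°.
For the longitude increment, Δλ = atan2( sin θ sin δ cos φ₁, cos δ − sin φ₁ sin φ₂ ) = atan2(0.163840, 0.890926) = 10.4202°.
λ₂ = -3.8392° + 10.4202° = 6.5810°.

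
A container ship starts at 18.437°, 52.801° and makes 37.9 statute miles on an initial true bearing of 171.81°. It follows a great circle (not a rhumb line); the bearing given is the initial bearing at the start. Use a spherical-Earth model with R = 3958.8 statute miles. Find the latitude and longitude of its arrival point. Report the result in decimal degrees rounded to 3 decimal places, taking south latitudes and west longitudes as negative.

Angular distance δ = d/R = 37.9 / 3958.8 = 0.009574 rad.
Start latitude φ₁ = 0.321786 rad; initial bearing θ = 2.998650 rad.
sin φ₂ = sin φ₁ cos δ + cos φ₁ sin δ cos θ = (0.316262)(0.999954) + (0.948672)(0.009573)(-0.989801) = 0.307258
φ₂ = asin(0.307258) = 0.312310 rad = 17.894°.
For the longitude increment, Δλ = atan2( sin θ sin δ cos φ₁, cos δ − sin φ₁ sin φ₂ ) = atan2(0.001294, 0.902780) = 0.082°.
λ₂ = 52.801° + 0.082° = 52.883°.

latitude 17.894°, longitude 52.883°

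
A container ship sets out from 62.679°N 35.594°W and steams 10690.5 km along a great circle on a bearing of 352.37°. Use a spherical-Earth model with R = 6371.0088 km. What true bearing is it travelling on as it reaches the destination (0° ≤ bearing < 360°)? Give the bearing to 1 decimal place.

Central angle δ = d/R = 1.677992 rad.
Start latitude φ₁ = 1.093955 rad; initial bearing θ = 6.150017 rad.
Destination latitude: φ₂ = arcsin( sin φ₁ cos δ + cos φ₁ sin δ cos θ ) = arcsin(0.357245) = 20.931°.
Δλ = atan2( sin θ sin δ cos φ₁ , cos δ − sin φ₁ sin φ₂ ) = atan2(-0.060591, -0.424384) = -2.999778 rad = -171.875°.
λ₂ = -35.594° + -171.875° = -207.469°, normalized to (−180°, 180°] → 152.531°.
The forward bearing on arrival equals the back-azimuth from the destination plus 180°.
Back-azimuth from P₂ (20.9°, 152.5°) to P₁ (62.7°, -35.6°), with Δλ' = λ₁ − λ₂ = -188.1°: atan2( sin Δλ' cos φ₁ , cos φ₂ sin φ₁ − sin φ₂ cos φ₁ cos Δλ' ) = 3.7°.
Final bearing = (3.7° + 180°) mod 360° = 183.7°.

final bearing 183.7°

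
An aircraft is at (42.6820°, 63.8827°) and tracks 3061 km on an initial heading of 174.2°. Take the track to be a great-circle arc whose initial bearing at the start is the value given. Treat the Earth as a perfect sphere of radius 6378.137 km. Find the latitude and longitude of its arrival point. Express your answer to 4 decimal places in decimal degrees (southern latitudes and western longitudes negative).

Central angle δ = d/R = 0.479921 rad.
Start latitude φ₁ = 0.744941 rad; initial bearing θ = 3.040364 rad.
sin φ₂ = sin φ₁ cos δ + cos φ₁ sin δ cos θ = (0.677929)(0.887032) + (0.735128)(0.461709)(-0.994881) = 0.263667
φ₂ = asin(0.263667) = 0.266822 rad = 15.2878°.
Δλ = atan2( sin θ sin δ cos φ₁ , cos δ − sin φ₁ sin φ₂ ) = atan2(0.034300, 0.708284) = 0.048389 rad = 2.7725°.
λ₂ = λ₁ + Δλ = 66.6552°.

latitude 15.2878°, longitude 66.6552°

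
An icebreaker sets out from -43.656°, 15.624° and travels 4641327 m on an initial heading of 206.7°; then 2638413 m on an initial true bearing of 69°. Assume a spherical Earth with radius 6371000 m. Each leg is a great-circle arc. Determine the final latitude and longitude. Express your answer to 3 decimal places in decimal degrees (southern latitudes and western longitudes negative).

Apply the spherical direct solution leg by leg, carrying full precision between legs.
Leg 1: from (-43.656°, 15.624°), δ = 4641327/6371000 = 0.728508 rad, θ = 206.7° → φ = -70.982°, λ = -51.005°.
Leg 2: from (-70.982°, -51.005°), δ = 2638413/6371000 = 0.414129 rad, θ = 69° → φ = -54.935°, λ = -10.169°.

latitude -54.935°, longitude -10.169°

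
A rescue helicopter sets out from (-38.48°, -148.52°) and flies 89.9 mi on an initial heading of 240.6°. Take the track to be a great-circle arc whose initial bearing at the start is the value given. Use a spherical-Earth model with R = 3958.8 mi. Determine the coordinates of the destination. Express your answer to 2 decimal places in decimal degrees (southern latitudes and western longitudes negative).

latitude -39.11°, longitude -149.98°

Angular distance δ = d/R = 89.9 / 3958.8 = 0.022709 rad.
Start latitude φ₁ = -0.671603 rad; initial bearing θ = 4.199262 rad.
Applying the spherical law of cosines for sides, sin φ₂ = sin φ₁ cos δ + cos φ₁ sin δ cos θ = -0.630807, so φ₂ = -39.11°.
Δλ = atan2( sin θ sin δ cos φ₁ , cos δ − sin φ₁ sin φ₂ ) = atan2(-0.015486, 0.607228) = -0.025498 rad = -1.46°.
λ₂ = λ₁ + Δλ = -149.98°.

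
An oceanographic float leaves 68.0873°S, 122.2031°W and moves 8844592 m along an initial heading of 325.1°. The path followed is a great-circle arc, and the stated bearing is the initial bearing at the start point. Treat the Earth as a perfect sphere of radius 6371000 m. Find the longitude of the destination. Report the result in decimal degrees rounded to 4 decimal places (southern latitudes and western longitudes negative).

longitude -156.7897°

The arc subtends δ = 8844592/6371000 = 1.388258 rad at the centre.
Converting: φ₁ = -1.188348 rad, θ = 5.674065 rad.
sin φ₂ = sin φ₁ cos δ + cos φ₁ sin δ cos θ = (-0.927754)(0.181526) + (0.373193)(0.983386)(0.820152) = 0.132579
φ₂ = asin(0.132579) = 0.132970 rad = 7.6186°.
Δλ = atan2( sin θ sin δ cos φ₁ , cos δ − sin φ₁ sin φ₂ ) = atan2(-0.209974, 0.304526) = -0.603650 rad = -34.5866°.
Hence λ₂ = -122.2031° + -34.5866° = -156.7897°.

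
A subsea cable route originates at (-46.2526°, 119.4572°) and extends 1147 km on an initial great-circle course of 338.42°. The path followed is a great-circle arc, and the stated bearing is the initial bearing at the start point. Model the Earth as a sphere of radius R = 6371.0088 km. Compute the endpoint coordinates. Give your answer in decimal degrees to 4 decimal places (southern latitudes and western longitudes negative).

Angular distance δ = d/R = 1147 / 6371.0088 = 0.180034 rad.
Start latitude φ₁ = -0.807260 rad; initial bearing θ = 5.906543 rad.
sin φ₂ = sin φ₁ cos δ + cos φ₁ sin δ cos θ = (-0.722395)(0.983838) + (0.691480)(0.179063)(0.929905) = -0.595580
φ₂ = asin(-0.595580) = -0.637987 rad = -36.5540°.
Δλ = atan2( sin θ sin δ cos φ₁ , cos δ − sin φ₁ sin φ₂ ) = atan2(-0.045541, 0.553593) = -0.082079 rad = -4.7028°.
λ₂ = λ₁ + Δλ = 114.7544°.

latitude -36.5540°, longitude 114.7544°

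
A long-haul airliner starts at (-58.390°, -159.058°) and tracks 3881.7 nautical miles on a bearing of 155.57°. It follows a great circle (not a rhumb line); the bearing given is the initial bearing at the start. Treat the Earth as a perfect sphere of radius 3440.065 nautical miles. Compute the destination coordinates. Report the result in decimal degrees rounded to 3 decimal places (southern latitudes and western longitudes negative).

The arc subtends δ = 3881.7/3440.065 = 1.128380 rad at the centre.
Start latitude φ₁ = -1.019098 rad; initial bearing θ = 2.715209 rad.
Destination latitude: φ₂ = arcsin( sin φ₁ cos δ + cos φ₁ sin δ cos θ ) = arcsin(-0.795868) = -52.737°.
Then Δλ = atan2(0.195901, -0.249665) = 2.476277 rad, from sin θ sin δ cos φ₁ over cos δ − sin φ₁ sin φ₂.
Hence λ₂ = -159.058° + 141.880° = -17.178°.

latitude -52.737°, longitude -17.178°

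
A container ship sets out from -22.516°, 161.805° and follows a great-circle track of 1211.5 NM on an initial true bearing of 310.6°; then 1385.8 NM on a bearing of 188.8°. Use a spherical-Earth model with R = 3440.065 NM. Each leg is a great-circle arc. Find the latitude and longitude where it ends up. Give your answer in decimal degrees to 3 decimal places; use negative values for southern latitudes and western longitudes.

Apply the spherical direct solution leg by leg, carrying full precision between legs.
Leg 1: from (-22.516°, 161.805°), δ = 1211.5/3440.065 = 0.352174 rad, θ = 310.6° → φ = -8.747°, λ = 146.439°.
Leg 2: from (-8.747°, 146.439°), δ = 1385.8/3440.065 = 0.402841 rad, θ = 188.8° → φ = -31.521°, λ = 142.405°.

latitude -31.521°, longitude 142.405°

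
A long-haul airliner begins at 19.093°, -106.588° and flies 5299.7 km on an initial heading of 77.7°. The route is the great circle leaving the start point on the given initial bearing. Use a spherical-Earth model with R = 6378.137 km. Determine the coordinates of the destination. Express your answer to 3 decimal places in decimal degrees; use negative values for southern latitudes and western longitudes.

δ = 5299.7/6378.137 = 0.830917 rad (47.6080°).
With φ₁ = 19.093° = 0.333236 rad and θ = 77.7° = 1.356121 rad:
sin φ₂ = sin φ₁ cos δ + cos φ₁ sin δ cos θ = (0.327102)(0.674199) + (0.944989)(0.738550)(0.213030) = 0.369211
φ₂ = asin(0.369211) = 0.378159 rad = 21.667°.
Then Δλ = atan2(0.681901, 0.553429) = 0.889023 rad, from sin θ sin δ cos φ₁ over cos δ − sin φ₁ sin φ₂.
λ₂ = -106.588° + 50.937° = -55.651°.

latitude 21.667°, longitude -55.651°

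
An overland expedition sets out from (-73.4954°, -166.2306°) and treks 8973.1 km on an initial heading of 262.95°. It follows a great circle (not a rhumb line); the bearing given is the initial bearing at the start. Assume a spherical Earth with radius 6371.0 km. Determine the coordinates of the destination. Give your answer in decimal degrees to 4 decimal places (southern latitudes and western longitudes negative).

latitude -10.9180°, longitude 99.6693°

The arc subtends δ = 8973.1/6371 = 1.408429 rad at the centre.
Start latitude φ₁ = -1.282737 rad; initial bearing θ = 4.589343 rad.
Applying the spherical law of cosines for sides, sin φ₂ = sin φ₁ cos δ + cos φ₁ sin δ cos θ = -0.189404, so φ₂ = -10.9180°.
Δλ = atan2( sin θ sin δ cos φ₁ , cos δ − sin φ₁ sin φ₂ ) = atan2(-0.278236, -0.019945) = -1.642357 rad = -94.1001°.
λ₂ = -166.2306° + -94.1001° = -260.3307°, normalized to (−180°, 180°] → 99.6693°.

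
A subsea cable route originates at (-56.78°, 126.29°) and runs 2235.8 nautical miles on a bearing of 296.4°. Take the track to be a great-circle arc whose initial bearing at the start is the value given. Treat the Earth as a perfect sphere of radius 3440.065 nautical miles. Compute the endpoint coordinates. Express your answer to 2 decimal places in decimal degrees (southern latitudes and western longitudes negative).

latitude -31.24°, longitude 86.95°

δ = 2235.8/3440.065 = 0.649930 rad (37.2382°).
With φ₁ = -56.78° = -0.990998 rad and θ = 296.4° = 5.173156 rad:
sin φ₂ = sin φ₁ cos δ + cos φ₁ sin δ cos θ = (-0.836573)(0.796126) + (0.547855)(0.605130)(0.444635) = -0.518611
φ₂ = asin(-0.518611) = -0.545225 rad = -31.24°.
For the longitude increment, Δλ = atan2( sin θ sin δ cos φ₁, cos δ − sin φ₁ sin φ₂ ) = atan2(-0.296950, 0.362271) = -39.34°.
Hence λ₂ = 126.29° + -39.34° = 86.95°.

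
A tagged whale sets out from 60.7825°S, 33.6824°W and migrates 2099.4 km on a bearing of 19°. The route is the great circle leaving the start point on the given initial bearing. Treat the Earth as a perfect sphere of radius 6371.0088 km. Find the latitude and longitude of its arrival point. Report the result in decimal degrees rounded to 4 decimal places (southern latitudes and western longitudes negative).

latitude -42.5681°, longitude -25.4581°

δ = 2099.4/6371.0088 = 0.329524 rad (18.8803°).
Start latitude φ₁ = -1.060855 rad; initial bearing θ = 0.331613 rad.
Destination latitude: φ₂ = arcsin( sin φ₁ cos δ + cos φ₁ sin δ cos θ ) = arcsin(-0.676466) = -42.5681°.
Δλ = atan2( sin θ sin δ cos φ₁ , cos δ − sin φ₁ sin φ₂ ) = atan2(0.051425, 0.355795) = 0.143541 rad = 8.2243°.
λ₂ = λ₁ + Δλ = -25.4581°.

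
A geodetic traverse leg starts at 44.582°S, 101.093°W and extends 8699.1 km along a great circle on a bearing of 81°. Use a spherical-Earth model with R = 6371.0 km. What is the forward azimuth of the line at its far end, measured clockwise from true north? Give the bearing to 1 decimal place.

The arc subtends δ = 8699.1/6371 = 1.365421 rad at the centre.
Converting: φ₁ = -0.778103 rad, θ = 1.413717 rad.
sin φ₂ = sin φ₁ cos δ + cos φ₁ sin δ cos θ = (-0.701929)(0.203934) + (0.712247)(0.978985)(0.156434) = -0.034069
φ₂ = asin(-0.034069) = -0.034076 rad = -1.952°.
For the longitude increment, Δλ = atan2( sin θ sin δ cos φ₁, cos δ − sin φ₁ sin φ₂ ) = atan2(0.688694, 0.180020) = 75.351°.
Hence λ₂ = -101.093° + 75.351° = -25.742°.
The forward bearing on arrival equals the back-azimuth from the destination plus 180°.
Back-azimuth from P₂ (-2.0°, -25.7°) to P₁ (-44.6°, -101.1°), with Δλ' = λ₁ − λ₂ = -75.4°: atan2( sin Δλ' cos φ₁ , cos φ₂ sin φ₁ − sin φ₂ cos φ₁ cos Δλ' ) = 224.7°.
Final bearing = (224.7° + 180°) mod 360° = 44.7°.

final bearing 44.7°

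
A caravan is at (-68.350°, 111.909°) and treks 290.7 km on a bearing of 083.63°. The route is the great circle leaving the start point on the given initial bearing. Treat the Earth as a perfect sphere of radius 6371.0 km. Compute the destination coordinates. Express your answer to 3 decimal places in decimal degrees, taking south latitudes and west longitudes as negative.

latitude -67.914°, longitude 118.834°

Central angle δ = d/R = 0.045629 rad.
With φ₁ = -68.350° = -1.192933 rad and θ = 83.63° = 1.459619 rad:
Applying the spherical law of cosines for sides, sin φ₂ = sin φ₁ cos δ + cos φ₁ sin δ cos θ = -0.926620, so φ₂ = -67.914°.
For the longitude increment, Δλ = atan2( sin θ sin δ cos φ₁, cos δ − sin φ₁ sin φ₂ ) = atan2(0.016724, 0.137707) = 6.925°.
λ₂ = λ₁ + Δλ = 118.834°.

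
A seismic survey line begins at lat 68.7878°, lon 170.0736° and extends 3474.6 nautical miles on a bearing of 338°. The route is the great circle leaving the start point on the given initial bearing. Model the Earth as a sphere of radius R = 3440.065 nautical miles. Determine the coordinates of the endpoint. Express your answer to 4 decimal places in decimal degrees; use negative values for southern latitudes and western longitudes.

latitude 51.2509°, longitude 20.5271°

δ = 3474.6/3440.065 = 1.010039 rad (57.8710°).
With φ₁ = 68.7878° = 1.200574 rad and θ = 338° = 5.899213 rad:
Destination latitude: φ₂ = arcsin( sin φ₁ cos δ + cos φ₁ sin δ cos θ ) = arcsin(0.779894) = 51.2509°.
Then Δλ = atan2(-0.114784, -0.195226) = -2.610079 rad, from sin θ sin δ cos φ₁ over cos δ − sin φ₁ sin φ₂.
λ₂ = λ₁ + Δλ = 20.5271°.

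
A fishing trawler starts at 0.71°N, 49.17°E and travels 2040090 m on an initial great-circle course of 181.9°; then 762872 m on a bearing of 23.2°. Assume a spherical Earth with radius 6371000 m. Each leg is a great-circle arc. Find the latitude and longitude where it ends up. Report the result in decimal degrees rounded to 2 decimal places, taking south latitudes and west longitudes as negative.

Apply the spherical direct solution leg by leg, carrying full precision between legs.
Leg 1: from (0.71°, 49.17°), δ = 2040090/6371000 = 0.320215 rad, θ = 181.9° → φ = -17.63°, λ = 48.54°.
Leg 2: from (-17.63°, 48.54°), δ = 762872/6371000 = 0.119741 rad, θ = 23.2° → φ = -11.30°, λ = 51.29°.

latitude -11.30°, longitude 51.29°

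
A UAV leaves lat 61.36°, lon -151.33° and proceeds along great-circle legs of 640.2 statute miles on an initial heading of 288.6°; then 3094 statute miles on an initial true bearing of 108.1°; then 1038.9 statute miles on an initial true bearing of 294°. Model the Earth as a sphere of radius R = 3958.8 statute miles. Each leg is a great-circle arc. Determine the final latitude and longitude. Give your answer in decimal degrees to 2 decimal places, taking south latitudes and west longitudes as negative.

latitude 37.15°, longitude -135.95°

Apply the spherical direct solution leg by leg, carrying full precision between legs.
Leg 1: from (61.36°, -151.33°), δ = 640.2/3958.8 = 0.161716 rad, θ = 288.6° → φ = 62.98°, λ = -170.95°.
Leg 2: from (62.98°, -170.95°), δ = 3094/3958.8 = 0.781550 rad, θ = 108.1° → φ = 32.20°, λ = -118.65°.
Leg 3: from (32.20°, -118.65°), δ = 1038.9/3958.8 = 0.262428 rad, θ = 294° → φ = 37.15°, λ = -135.95°.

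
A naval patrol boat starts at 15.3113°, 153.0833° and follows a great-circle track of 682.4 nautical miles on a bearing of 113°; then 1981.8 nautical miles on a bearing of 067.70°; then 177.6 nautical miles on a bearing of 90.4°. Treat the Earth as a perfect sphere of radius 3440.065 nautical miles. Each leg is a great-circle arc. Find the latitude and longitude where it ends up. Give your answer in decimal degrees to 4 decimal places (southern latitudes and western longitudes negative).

latitude 20.9260°, longitude -160.4445°

Apply the spherical direct solution leg by leg, carrying full precision between legs.
Leg 1: from (15.3113°, 153.0833°), δ = 682.4/3440.065 = 0.198368 rad, θ = 113° → φ = 10.6388°, λ = 163.7197°.
Leg 2: from (10.6388°, 163.7197°), δ = 1981.8/3440.065 = 0.576094 rad, θ = 67.7° → φ = 20.9759°, λ = -163.6115°.
Leg 3: from (20.9759°, -163.6115°), δ = 177.6/3440.065 = 0.051627 rad, θ = 90.4° → φ = 20.9260°, λ = -160.4445°.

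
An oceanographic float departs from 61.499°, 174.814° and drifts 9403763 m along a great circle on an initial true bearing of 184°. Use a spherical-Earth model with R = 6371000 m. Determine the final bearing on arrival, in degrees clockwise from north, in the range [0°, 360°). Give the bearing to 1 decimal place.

final bearing 182.1°

The arc subtends δ = 9403763/6371000 = 1.476026 rad at the centre.
With φ₁ = 61.499° = 1.073360 rad and θ = 184° = 3.211406 rad:
Applying the spherical law of cosines for sides, sin φ₂ = sin φ₁ cos δ + cos φ₁ sin δ cos θ = -0.390716, so φ₂ = -22.999°.
Δλ = atan2( sin θ sin δ cos φ₁ , cos δ − sin φ₁ sin φ₂ ) = atan2(-0.033137, 0.437993) = -0.075512 rad = -4.327°.
λ₂ = 174.814° + -4.327° = 170.487°.
The forward bearing on arrival equals the back-azimuth from the destination plus 180°.
Back-azimuth from P₂ (-23.0°, 170.5°) to P₁ (61.5°, 174.8°), with Δλ' = λ₁ − λ₂ = 4.3°: atan2( sin Δλ' cos φ₁ , cos φ₂ sin φ₁ − sin φ₂ cos φ₁ cos Δλ' ) = 2.1°.
Final bearing = (2.1° + 180°) mod 360° = 182.1°.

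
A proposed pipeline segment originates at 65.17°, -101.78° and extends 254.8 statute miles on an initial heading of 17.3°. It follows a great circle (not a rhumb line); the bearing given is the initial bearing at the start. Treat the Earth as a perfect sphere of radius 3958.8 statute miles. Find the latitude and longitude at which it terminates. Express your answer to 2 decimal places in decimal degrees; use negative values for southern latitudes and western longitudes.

δ = 254.8/3958.8 = 0.064363 rad (3.6877°).
With φ₁ = 65.17° = 1.137431 rad and θ = 17.3° = 0.301942 rad:
Applying the spherical law of cosines for sides, sin φ₂ = sin φ₁ cos δ + cos φ₁ sin δ cos θ = 0.931466, so φ₂ = 68.66°.
For the longitude increment, Δλ = atan2( sin θ sin δ cos φ₁, cos δ − sin φ₁ sin φ₂ ) = atan2(0.008032, 0.152570) = 3.01°.
Hence λ₂ = -101.78° + 3.01° = -98.77°.

latitude 68.66°, longitude -98.77°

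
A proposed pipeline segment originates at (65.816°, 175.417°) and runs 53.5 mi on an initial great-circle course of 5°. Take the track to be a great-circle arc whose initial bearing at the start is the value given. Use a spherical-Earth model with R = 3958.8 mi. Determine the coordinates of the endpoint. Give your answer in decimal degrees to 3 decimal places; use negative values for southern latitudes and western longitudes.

latitude 66.587°, longitude 175.587°

Central angle δ = d/R = 0.013514 rad.
Start latitude φ₁ = 1.148706 rad; initial bearing θ = 0.087266 rad.
Applying the spherical law of cosines for sides, sin φ₂ = sin φ₁ cos δ + cos φ₁ sin δ cos θ = 0.917666, so φ₂ = 66.587°.
For the longitude increment, Δλ = atan2( sin θ sin δ cos φ₁, cos δ − sin φ₁ sin φ₂ ) = atan2(0.000483, 0.162782) = 0.170°.
λ₂ = 175.417° + 0.170° = 175.587°.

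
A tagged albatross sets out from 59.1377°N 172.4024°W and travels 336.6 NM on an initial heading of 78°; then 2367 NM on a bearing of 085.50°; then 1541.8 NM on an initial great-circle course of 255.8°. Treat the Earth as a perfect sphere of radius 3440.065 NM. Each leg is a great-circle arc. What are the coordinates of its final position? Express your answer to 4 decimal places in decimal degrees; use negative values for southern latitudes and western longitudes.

Apply the spherical direct solution leg by leg, carrying full precision between legs.
Leg 1: from (59.1377°, -172.4024°), δ = 336.6/3440.065 = 0.097847 rad, θ = 78° → φ = 59.8503°, λ = -161.4349°.
Leg 2: from (59.8503°, -161.4349°), δ = 2367/3440.065 = 0.688068 rad, θ = 85.5° → φ = 43.8677°, λ = -100.0160°.
Leg 3: from (43.8677°, -100.0160°), δ = 1541.8/3440.065 = 0.448189 rad, θ = 255.8° → φ = 33.2241°, λ = -130.1605°.

latitude 33.2241°, longitude -130.1605°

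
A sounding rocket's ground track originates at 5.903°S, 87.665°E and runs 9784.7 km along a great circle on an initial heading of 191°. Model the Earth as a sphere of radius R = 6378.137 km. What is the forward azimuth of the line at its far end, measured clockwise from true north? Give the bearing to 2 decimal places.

Angular distance δ = d/R = 9784.7 / 6378.137 = 1.534100 rad.
With φ₁ = -5.903° = -0.103027 rad and θ = 191° = 3.333579 rad:
sin φ₂ = sin φ₁ cos δ + cos φ₁ sin δ cos θ = (-0.102845)(0.036688) + (0.994697)(0.999327)(-0.981627) = -0.979538
φ₂ = asin(-0.979538) = -1.368152 rad = -78.389°.
For the longitude increment, Δλ = atan2( sin θ sin δ cos φ₁, cos δ − sin φ₁ sin φ₂ ) = atan2(-0.189669, -0.064052) = -108.660°.
Hence λ₂ = 87.665° + -108.660° = -20.995°.
The forward bearing on arrival equals the back-azimuth from the destination plus 180°.
Back-azimuth from P₂ (-78.39°, -21.00°) to P₁ (-5.90°, 87.67°), with Δλ' = λ₁ − λ₂ = 108.66°: atan2( sin Δλ' cos φ₁ , cos φ₂ sin φ₁ − sin φ₂ cos φ₁ cos Δλ' ) = 109.43°.
Final bearing = (109.43° + 180°) mod 360° = 289.43°.

final bearing 289.43°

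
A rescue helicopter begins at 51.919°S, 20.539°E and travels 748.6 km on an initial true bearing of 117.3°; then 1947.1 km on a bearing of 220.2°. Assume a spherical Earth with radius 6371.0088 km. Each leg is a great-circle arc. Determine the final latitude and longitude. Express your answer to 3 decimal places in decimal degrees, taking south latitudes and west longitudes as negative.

Apply the spherical direct solution leg by leg, carrying full precision between legs.
Leg 1: from (-51.919°, 20.539°), δ = 748.6/6371.0088 = 0.117501 rad, θ = 117.3° → φ = -54.575°, λ = 30.893°.
Leg 2: from (-54.575°, 30.893°), δ = 1947.1/6371.0088 = 0.305619 rad, θ = 220.2° → φ = -65.550°, λ = 2.909°.

latitude -65.550°, longitude 2.909°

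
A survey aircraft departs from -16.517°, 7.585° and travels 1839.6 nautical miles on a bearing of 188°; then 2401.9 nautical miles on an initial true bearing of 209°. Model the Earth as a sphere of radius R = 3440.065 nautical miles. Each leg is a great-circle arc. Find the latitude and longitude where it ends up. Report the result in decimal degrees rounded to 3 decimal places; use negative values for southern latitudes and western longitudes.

Apply the spherical direct solution leg by leg, carrying full precision between legs.
Leg 1: from (-16.517°, 7.585°), δ = 1839.6/3440.065 = 0.534757 rad, θ = 188° → φ = -46.757°, λ = 1.643°.
Leg 2: from (-46.757°, 1.643°), δ = 2401.9/3440.065 = 0.698214 rad, θ = 209° → φ = -70.593°, λ = -68.071°.

latitude -70.593°, longitude -68.071°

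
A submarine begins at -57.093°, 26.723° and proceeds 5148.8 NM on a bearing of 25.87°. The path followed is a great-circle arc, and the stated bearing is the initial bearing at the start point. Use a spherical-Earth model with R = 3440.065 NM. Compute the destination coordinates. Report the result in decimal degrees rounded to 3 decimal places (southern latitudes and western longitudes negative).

δ = 5148.8/3440.065 = 1.496716 rad (85.7555°).
Converting: φ₁ = -0.996461 rad, θ = 0.451517 rad.
Destination latitude: φ₂ = arcsin( sin φ₁ cos δ + cos φ₁ sin δ cos θ ) = arcsin(0.425355) = 25.173°.
Then Δλ = atan2(0.236398, 0.431121) = 0.501563 rad, from sin θ sin δ cos φ₁ over cos δ − sin φ₁ sin φ₂.
λ₂ = λ₁ + Δλ = 55.460°.

latitude 25.173°, longitude 55.460°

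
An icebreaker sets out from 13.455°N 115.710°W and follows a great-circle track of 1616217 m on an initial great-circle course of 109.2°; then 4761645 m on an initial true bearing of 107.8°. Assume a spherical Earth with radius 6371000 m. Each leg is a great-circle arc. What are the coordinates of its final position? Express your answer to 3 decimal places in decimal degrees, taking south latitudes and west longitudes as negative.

latitude -5.697°, longitude -61.279°

Apply the spherical direct solution leg by leg, carrying full precision between legs.
Leg 1: from (13.455°, -115.710°), δ = 1616217/6371000 = 0.253683 rad, θ = 109.2° → φ = 8.335°, λ = -101.851°.
Leg 2: from (8.335°, -101.851°), δ = 4761645/6371000 = 0.747394 rad, θ = 107.8° → φ = -5.697°, λ = -61.279°.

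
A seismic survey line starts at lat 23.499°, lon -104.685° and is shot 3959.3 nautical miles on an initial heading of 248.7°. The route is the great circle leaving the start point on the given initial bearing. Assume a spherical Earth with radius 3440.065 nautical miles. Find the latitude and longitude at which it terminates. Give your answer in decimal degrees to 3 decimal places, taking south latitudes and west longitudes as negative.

δ = 3959.3/3440.065 = 1.150938 rad (65.9439°).
Start latitude φ₁ = 0.410135 rad; initial bearing θ = 4.340634 rad.
Applying the spherical law of cosines for sides, sin φ₂ = sin φ₁ cos δ + cos φ₁ sin δ cos θ = -0.141656, so φ₂ = -8.144°.
Then Δλ = atan2(-0.780214, 0.464115) = -1.034168 rad, from sin θ sin δ cos φ₁ over cos δ − sin φ₁ sin φ₂.
Hence λ₂ = -104.685° + -59.253° = -163.938°.

latitude -8.144°, longitude -163.938°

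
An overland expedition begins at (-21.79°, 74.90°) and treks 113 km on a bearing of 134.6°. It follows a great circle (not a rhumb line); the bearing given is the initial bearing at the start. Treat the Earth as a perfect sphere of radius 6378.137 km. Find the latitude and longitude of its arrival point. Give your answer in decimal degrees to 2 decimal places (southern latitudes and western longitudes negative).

Central angle δ = d/R = 0.017717 rad.
Converting: φ₁ = -0.380307 rad, θ = 2.349213 rad.
Applying the spherical law of cosines for sides, sin φ₂ = sin φ₁ cos δ + cos φ₁ sin δ cos θ = -0.382698, so φ₂ = -22.50°.
Δλ = atan2( sin θ sin δ cos φ₁ , cos δ − sin φ₁ sin φ₂ ) = atan2(0.011713, 0.857783) = 0.013654 rad = 0.78°.
Hence λ₂ = 74.90° + 0.78° = 75.68°.

latitude -22.50°, longitude 75.68°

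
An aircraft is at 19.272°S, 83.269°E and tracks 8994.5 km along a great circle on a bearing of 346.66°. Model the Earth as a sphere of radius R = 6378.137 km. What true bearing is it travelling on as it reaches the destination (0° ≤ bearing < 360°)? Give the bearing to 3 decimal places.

final bearing 335.261°

Central angle δ = d/R = 1.410208 rad.
With φ₁ = -19.272° = -0.336360 rad and θ = 346.66° = 6.050358 rad:
Applying the spherical law of cosines for sides, sin φ₂ = sin φ₁ cos δ + cos φ₁ sin δ cos θ = 0.853899, so φ₂ = 58.638°.
Then Δλ = atan2(-0.214997, 0.441731) = -0.452963 rad, from sin θ sin δ cos φ₁ over cos δ − sin φ₁ sin φ₂.
λ₂ = λ₁ + Δλ = 57.316°.
The forward bearing on arrival equals the back-azimuth from the destination plus 180°.
Back-azimuth from P₂ (58.638°, 57.316°) to P₁ (-19.272°, 83.269°), with Δλ' = λ₁ − λ₂ = 25.953°: atan2( sin Δλ' cos φ₁ , cos φ₂ sin φ₁ − sin φ₂ cos φ₁ cos Δλ' ) = 155.261°.
Final bearing = (155.261° + 180°) mod 360° = 335.261°.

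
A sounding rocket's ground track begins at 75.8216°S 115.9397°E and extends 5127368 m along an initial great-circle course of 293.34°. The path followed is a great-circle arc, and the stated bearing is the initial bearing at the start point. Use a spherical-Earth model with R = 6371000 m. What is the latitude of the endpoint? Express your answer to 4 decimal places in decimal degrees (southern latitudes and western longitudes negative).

latitude -37.0277°

δ = 5127368/6371000 = 0.804798 rad (46.1115°).
Start latitude φ₁ = -1.323337 rad; initial bearing θ = 5.119749 rad.
sin φ₂ = sin φ₁ cos δ + cos φ₁ sin δ cos θ = (-0.969538)(0.693257) + (0.244942)(0.720691)(0.396187) = -0.602201
φ₂ = asin(-0.602201) = -0.646255 rad = -37.0277°.
For the longitude increment, Δλ = atan2( sin θ sin δ cos φ₁, cos δ − sin φ₁ sin φ₂ ) = atan2(-0.162082, 0.109400) = -55.9819°.
Hence λ₂ = 115.9397° + -55.9819° = 59.9578°.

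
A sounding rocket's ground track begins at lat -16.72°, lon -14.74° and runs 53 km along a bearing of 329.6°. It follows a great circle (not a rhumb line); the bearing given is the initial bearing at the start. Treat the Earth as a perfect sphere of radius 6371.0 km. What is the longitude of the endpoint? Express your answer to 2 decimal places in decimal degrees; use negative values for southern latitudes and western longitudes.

longitude -14.99°

δ = 53/6371 = 0.008319 rad (0.4766°).
Converting: φ₁ = -0.291819 rad, θ = 5.752605 rad.
Applying the spherical law of cosines for sides, sin φ₂ = sin φ₁ cos δ + cos φ₁ sin δ cos θ = -0.280813, so φ₂ = -16.31°.
Then Δλ = atan2(-0.004032, 0.919177) = -0.004386 rad, from sin θ sin δ cos φ₁ over cos δ − sin φ₁ sin φ₂.
λ₂ = -14.74° + -0.25° = -14.99°.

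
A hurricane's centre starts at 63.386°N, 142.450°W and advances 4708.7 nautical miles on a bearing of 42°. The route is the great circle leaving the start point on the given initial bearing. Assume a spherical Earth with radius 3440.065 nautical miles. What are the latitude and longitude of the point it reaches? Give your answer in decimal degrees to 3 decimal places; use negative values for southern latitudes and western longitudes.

latitude 30.366°, longitude -11.892°

Central angle δ = d/R = 1.368782 rad.
Converting: φ₁ = 1.106294 rad, θ = 0.733038 rad.
Destination latitude: φ₂ = arcsin( sin φ₁ cos δ + cos φ₁ sin δ cos θ ) = arcsin(0.505526) = 30.366°.
For the longitude increment, Δλ = atan2( sin θ sin δ cos φ₁, cos δ − sin φ₁ sin φ₂ ) = atan2(0.293660, -0.251320) = 130.558°.
λ₂ = λ₁ + Δλ = -11.892°.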